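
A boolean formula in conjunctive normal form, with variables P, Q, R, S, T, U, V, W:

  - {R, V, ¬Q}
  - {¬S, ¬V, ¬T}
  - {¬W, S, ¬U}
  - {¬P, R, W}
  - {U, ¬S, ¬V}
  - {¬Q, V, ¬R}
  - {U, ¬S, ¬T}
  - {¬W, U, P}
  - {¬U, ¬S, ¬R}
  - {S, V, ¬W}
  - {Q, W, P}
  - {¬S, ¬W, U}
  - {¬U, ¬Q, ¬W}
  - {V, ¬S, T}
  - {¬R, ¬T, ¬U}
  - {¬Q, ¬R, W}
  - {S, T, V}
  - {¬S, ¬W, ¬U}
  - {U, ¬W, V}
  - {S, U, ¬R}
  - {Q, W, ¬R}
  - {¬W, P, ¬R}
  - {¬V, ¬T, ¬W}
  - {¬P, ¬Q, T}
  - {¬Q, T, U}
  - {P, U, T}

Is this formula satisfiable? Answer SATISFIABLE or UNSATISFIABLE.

Branch on P: take P = False.
Try Q = True.
For the remaining variables, R = False, S = False, T = False, U = True, V = True, W = False works.
Every clause has at least one true literal under this assignment.
So P=0, Q=1, R=0, S=0, T=0, U=1, V=1, W=0 is a satisfying assignment.

SATISFIABLE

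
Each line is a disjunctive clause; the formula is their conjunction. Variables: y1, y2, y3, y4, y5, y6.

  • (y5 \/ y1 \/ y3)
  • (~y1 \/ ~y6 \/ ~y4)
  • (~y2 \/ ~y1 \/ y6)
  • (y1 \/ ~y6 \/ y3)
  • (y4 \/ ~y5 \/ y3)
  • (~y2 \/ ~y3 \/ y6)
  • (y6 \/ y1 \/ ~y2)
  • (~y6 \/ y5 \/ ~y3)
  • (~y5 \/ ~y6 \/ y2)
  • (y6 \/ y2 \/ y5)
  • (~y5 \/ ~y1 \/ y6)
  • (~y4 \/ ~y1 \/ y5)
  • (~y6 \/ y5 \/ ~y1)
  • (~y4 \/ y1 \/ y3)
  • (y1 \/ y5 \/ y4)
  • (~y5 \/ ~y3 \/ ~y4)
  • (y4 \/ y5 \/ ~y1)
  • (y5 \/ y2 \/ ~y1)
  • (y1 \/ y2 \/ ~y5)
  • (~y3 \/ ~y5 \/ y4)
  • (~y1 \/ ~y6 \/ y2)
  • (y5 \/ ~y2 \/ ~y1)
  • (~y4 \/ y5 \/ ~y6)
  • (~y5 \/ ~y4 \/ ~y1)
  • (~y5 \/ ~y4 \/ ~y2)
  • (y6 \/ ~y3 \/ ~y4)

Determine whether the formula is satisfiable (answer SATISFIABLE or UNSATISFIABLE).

y5 = True:
  y1 = True:
    propagation gives y6=True, y4=False, y3=True; an empty clause results — contradiction.
  y1 = False:
    propagation gives y2=True, y6=True, y3=True, y4=False; an empty clause results — contradiction.
y5 = False:
  y1 = True:
    propagation gives y4=False; an empty clause results — contradiction.
  y1 = False:
    propagation gives y3=True, y6=False, y2=False; an empty clause results — contradiction.
Every branch closes, so no satisfying assignment exists.

UNSATISFIABLE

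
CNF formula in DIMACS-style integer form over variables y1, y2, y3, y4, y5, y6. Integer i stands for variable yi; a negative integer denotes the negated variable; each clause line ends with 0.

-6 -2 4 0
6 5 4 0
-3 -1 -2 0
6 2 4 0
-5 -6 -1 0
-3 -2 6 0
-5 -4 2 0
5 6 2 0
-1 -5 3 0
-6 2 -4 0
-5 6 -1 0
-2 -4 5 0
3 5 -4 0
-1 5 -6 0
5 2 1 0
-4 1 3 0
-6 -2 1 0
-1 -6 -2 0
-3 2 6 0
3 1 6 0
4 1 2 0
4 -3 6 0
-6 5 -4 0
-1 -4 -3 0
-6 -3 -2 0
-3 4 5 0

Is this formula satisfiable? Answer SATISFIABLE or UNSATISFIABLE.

UNSATISFIABLE

y6 = True:
  y1 = True:
    propagation gives y5=False; an empty clause results — contradiction.
  y1 = False:
    propagation gives y2=False, y4=False; an empty clause results — contradiction.
y6 = False:
  y3 = True:
    propagation gives y2=False; an empty clause results — contradiction.
  y3 = False:
    propagation gives y1=True, y5=False, y4=True; an empty clause results — contradiction.
Every branch closes, so no satisfying assignment exists.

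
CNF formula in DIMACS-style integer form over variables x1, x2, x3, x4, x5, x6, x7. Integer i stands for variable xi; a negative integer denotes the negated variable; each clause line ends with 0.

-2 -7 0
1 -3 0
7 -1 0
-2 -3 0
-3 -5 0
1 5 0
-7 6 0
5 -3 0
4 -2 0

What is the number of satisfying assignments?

Case analysis on x3 and x1:
  x3=T, x1=T: a clause becomes empty — 0.
  x3=T, x1=F: a clause becomes empty — 0.
  x3=F, x1=T: remaining (x2,x4,x5,x6,x7) ∈ {(F,F,F,T,T); (F,F,T,T,T); (F,T,F,T,T); (F,T,T,T,T)} — 4.
  x3=F, x1=F: 8 of the 32 assignments to (x2,x4,x5,x6,x7) work.
Total: 0 + 0 + 4 + 8 = 12.

12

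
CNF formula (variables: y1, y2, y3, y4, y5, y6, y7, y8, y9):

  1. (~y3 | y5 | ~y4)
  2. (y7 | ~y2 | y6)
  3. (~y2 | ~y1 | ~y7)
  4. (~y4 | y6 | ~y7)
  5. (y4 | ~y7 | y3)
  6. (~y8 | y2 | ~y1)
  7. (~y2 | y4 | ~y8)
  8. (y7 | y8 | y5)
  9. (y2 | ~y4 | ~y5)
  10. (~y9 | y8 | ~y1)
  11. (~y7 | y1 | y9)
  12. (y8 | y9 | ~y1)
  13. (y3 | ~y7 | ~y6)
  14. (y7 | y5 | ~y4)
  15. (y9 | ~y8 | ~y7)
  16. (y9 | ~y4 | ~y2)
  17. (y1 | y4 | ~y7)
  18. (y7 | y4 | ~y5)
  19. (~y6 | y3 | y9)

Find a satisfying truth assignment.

y1=False, y2=False, y3=True, y4=False, y5=False, y6=False, y7=False, y8=True, y9=True

Branch on y1: take y1 = False.
Try y2 = False.
Try y3 = True.
The remaining clauses are satisfied by y4 = False, y5 = False, y6 = False, y7 = False, y8 = True, y9 = True.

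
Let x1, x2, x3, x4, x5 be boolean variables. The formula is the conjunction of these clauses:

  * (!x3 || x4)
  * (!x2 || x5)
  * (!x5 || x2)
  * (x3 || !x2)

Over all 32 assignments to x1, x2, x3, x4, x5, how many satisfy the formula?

8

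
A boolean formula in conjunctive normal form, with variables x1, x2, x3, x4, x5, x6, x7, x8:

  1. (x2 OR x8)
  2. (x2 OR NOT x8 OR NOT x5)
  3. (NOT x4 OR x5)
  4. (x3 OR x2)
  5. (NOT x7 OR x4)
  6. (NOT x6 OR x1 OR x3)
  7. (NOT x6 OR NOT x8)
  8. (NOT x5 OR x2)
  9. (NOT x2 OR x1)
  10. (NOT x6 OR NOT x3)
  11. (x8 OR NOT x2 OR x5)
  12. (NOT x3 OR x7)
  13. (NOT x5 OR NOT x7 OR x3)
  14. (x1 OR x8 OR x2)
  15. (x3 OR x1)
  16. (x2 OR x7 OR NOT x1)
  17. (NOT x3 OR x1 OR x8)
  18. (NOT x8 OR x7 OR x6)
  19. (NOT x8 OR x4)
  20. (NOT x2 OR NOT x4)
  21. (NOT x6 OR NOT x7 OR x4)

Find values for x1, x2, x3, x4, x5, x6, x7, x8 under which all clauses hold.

Branch on x1: take x1 = True.
Set x2 = True and propagate.
  then x4 is forced to False.
  then x7 is forced to False.
  then x3 is forced to False.
  then x8 is forced to False.
  then x5 is forced to True.
x6 is now unconstrained; take x6 = True.

x1 = T, x2 = T, x3 = F, x4 = F, x5 = T, x6 = T, x7 = F, x8 = F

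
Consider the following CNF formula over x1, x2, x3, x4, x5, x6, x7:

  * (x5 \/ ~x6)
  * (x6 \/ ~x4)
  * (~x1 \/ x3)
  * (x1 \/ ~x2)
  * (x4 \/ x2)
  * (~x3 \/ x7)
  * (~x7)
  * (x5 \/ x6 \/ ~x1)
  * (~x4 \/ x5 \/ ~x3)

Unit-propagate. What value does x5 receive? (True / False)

(~x7) stands alone — x7 = False.
(~x3 \/ x7): since x7 = False, the clause reduces to (~x3). x3 = False.
In (~x1 \/ x3), x3 is now false; ~x1 must hold, so x1 = False.
(x1 \/ ~x2) with x1 = False leaves only ~x2, so x2 = False.
From (x4 \/ x2) and x2 = False: x4 = True.
(~x4 \/ x6): since x4 = True, the clause reduces to (x6). x6 = True.
(~x6 \/ x5): since x6 = True, the clause reduces to (x5). x5 = True.

True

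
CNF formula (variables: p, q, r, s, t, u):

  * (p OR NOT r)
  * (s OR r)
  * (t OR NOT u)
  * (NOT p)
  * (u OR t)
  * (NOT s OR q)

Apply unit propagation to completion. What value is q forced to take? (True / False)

True

(NOT p) stands alone — p = False.
(NOT r OR p) with p = False leaves only NOT r, so r = False.
(s OR r) with r = False leaves only s, so s = True.
(NOT s OR q): since s = True, the clause reduces to (q). q = True.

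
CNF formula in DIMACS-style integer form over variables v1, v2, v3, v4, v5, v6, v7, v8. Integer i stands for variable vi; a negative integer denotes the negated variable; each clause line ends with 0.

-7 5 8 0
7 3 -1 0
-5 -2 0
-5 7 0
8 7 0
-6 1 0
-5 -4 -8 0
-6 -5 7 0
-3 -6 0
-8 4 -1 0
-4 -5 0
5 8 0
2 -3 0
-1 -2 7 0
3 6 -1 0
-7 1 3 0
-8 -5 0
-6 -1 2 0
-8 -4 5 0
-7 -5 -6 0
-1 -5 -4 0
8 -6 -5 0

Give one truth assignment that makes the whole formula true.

v1=False, v2=True, v3=True, v4=False, v5=False, v6=False, v7=True, v8=True

Set v1 = False and propagate.
  then v6 is forced to False.
For the remaining variables, v2 = True, v3 = True, v4 = False, v5 = False, v7 = True, v8 = True works.
Every clause has at least one true literal under this assignment.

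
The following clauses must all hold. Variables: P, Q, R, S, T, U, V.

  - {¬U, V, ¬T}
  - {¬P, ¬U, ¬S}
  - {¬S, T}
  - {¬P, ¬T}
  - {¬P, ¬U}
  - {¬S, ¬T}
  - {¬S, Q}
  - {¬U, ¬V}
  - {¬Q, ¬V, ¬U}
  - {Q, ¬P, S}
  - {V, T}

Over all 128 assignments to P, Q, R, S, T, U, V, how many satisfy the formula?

Split on S, then T.
  S=1, T=1: a clause becomes empty — 0.
  S=1, T=0: a clause becomes empty — 0.
  S=0, T=1: forces P=0; U=0; Q, R, V free → 2^3 = 8.
  S=0, T=0: R free; 3 ways for (P,Q,U,V) × 2^1 = 6.
Total: 0 + 0 + 8 + 6 = 14.

14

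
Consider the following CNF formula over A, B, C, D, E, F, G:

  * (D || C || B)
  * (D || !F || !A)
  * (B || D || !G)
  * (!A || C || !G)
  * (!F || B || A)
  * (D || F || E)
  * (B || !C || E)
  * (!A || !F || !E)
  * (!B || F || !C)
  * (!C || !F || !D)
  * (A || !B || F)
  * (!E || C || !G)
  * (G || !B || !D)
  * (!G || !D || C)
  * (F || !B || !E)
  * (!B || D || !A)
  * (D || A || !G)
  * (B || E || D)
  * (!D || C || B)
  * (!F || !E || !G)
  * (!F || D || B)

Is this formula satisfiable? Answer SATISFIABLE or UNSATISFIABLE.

Set A = True and propagate.
Set B = False and propagate.
For the remaining variables, C = True, D = False, E = True, F = False, G = False works.
So A = True  B = False  C = True  D = False  E = True  F = False  G = False is a satisfying assignment.

SATISFIABLE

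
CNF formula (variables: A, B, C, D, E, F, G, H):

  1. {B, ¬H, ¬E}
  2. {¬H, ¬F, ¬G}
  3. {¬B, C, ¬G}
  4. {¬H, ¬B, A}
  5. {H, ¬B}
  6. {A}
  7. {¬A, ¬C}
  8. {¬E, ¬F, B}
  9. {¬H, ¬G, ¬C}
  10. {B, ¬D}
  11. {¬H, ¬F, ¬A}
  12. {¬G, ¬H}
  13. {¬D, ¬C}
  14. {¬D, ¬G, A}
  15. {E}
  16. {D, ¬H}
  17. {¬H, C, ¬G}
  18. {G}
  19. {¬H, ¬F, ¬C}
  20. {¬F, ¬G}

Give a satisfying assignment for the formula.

A=T  B=F  C=F  D=F  E=T  F=F  G=T  H=F

(A) is a unit clause, so A = True.
(¬C) is a unit clause, so C = False.
(E) is a unit clause, so E = True.
The clause (G) is unit: G must be True.
The clause (¬B) is unit: B must be False.
(¬H) is a unit clause, so H = False.
(¬F) is a unit clause, so F = False.
(¬D) is a unit clause, so D = False.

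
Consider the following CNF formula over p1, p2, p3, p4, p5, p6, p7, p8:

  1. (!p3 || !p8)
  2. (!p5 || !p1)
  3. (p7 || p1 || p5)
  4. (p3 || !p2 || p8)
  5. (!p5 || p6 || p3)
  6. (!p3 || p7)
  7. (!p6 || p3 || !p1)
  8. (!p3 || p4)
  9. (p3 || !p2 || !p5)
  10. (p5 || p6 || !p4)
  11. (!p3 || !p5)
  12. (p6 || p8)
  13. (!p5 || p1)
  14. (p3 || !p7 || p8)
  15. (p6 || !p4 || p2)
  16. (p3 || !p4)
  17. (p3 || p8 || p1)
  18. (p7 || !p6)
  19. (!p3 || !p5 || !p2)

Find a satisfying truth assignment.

p1=1  p2=0  p3=0  p4=0  p5=0  p6=0  p7=1  p8=1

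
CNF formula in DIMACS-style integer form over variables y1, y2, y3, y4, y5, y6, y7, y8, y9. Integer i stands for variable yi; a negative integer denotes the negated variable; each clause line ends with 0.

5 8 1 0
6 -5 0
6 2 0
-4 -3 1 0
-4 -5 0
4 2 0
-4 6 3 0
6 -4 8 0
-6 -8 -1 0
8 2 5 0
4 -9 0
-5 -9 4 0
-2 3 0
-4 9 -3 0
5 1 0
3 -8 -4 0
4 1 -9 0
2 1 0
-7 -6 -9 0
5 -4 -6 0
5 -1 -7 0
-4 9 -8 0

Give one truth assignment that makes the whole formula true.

y7 occurs only negated in the remaining clauses — set y7 = False.
Branch on y1: take y1 = True.
The remaining clauses are satisfied by y2 = True, y3 = True, y4 = False, y5 = False, y6 = False, y8 = False, y9 = False.

y1=True  y2=True  y3=True  y4=False  y5=False  y6=False  y7=False  y8=False  y9=False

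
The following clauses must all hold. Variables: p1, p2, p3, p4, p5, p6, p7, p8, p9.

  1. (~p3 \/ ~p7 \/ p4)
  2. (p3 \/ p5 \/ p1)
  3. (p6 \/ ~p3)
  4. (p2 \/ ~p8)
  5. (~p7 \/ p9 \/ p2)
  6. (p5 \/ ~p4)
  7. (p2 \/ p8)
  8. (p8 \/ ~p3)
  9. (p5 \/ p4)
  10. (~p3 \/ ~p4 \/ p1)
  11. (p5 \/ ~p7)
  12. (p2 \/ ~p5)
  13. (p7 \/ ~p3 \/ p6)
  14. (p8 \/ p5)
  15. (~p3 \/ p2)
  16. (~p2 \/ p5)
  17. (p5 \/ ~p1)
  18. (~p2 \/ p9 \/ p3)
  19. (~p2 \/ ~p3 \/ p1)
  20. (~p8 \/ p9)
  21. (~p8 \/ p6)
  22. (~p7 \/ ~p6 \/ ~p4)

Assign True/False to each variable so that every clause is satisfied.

p9 occurs only positively in the remaining clauses — set p9 = True.
Branch on p1: take p1 = True.
  then p5 is forced to True.
  then p2 is forced to True.
Try p3 = False.
For the remaining variables, p4 = True, p6 = False, p7 = True, p8 = False works.
Check each clause:
  1. (~p3 \/ ~p7 \/ p4) — p4 is true.
  2. (p1 \/ p5 \/ p3) — p1 is true.
  3. (~p3 \/ p6) — ~p3 is true.
  4. (~p8 \/ p2) — ~p8 is true.
  5. (p2 \/ p9 \/ ~p7) — p2 is true.
  6. (p5 \/ ~p4) — p5 is true.
  7. (p2 \/ p8) — p2 is true.
  8. (p8 \/ ~p3) — ~p3 is true.
  9. (p5 \/ p4) — p4 is true.
  10. (p1 \/ ~p4 \/ ~p3) — p1 is true.
  11. (p5 \/ ~p7) — p5 is true.
  12. (~p5 \/ p2) — p2 is true.
  13. (p7 \/ ~p3 \/ p6) — ~p3 is true.
  14. (p5 \/ p8) — p5 is true.
  15. (p2 \/ ~p3) — p2 is true.
  16. (~p2 \/ p5) — p5 is true.
  17. (p5 \/ ~p1) — p5 is true.
  18. (~p2 \/ p9 \/ p3) — p9 is true.
  19. (~p2 \/ p1 \/ ~p3) — p1 is true.
  20. (p9 \/ ~p8) — ~p8 is true.
  21. (p6 \/ ~p8) — ~p8 is true.
  22. (~p4 \/ ~p7 \/ ~p6) — ~p6 is true.

p1 = True  p2 = True  p3 = False  p4 = True  p5 = True  p6 = False  p7 = True  p8 = False  p9 = True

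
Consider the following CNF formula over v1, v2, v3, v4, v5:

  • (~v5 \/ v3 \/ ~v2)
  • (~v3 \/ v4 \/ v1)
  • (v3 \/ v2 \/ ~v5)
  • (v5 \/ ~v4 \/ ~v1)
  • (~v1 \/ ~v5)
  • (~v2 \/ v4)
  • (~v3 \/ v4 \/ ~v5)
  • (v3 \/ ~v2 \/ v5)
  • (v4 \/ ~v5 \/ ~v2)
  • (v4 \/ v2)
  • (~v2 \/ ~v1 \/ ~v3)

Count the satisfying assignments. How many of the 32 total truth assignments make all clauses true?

5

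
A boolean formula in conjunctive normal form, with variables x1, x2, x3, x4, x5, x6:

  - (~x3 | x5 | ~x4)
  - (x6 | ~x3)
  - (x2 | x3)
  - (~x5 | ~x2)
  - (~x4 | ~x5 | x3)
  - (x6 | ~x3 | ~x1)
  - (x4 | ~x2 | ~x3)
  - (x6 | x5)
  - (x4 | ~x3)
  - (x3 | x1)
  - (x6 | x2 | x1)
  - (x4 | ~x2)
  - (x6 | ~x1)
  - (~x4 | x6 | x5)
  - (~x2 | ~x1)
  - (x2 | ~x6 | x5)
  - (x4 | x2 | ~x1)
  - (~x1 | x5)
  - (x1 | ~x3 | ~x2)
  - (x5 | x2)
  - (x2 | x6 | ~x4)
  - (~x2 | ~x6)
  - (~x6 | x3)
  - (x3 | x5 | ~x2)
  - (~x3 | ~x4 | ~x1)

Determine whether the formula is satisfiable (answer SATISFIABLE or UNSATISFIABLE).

Branch on x1: take x1 = False.
  then x3 is forced to True.
  then x6 is forced to True.
  then x4 is forced to True.
  then x5 is forced to True.
  then x2 is forced to False.
So x1=False, x2=False, x3=True, x4=True, x5=True, x6=True is a satisfying assignment.

SATISFIABLE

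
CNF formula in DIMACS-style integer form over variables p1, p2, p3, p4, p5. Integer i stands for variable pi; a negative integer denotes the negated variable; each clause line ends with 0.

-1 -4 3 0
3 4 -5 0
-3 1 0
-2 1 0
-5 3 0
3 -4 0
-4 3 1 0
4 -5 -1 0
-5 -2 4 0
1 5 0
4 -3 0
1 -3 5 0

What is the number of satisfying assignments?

6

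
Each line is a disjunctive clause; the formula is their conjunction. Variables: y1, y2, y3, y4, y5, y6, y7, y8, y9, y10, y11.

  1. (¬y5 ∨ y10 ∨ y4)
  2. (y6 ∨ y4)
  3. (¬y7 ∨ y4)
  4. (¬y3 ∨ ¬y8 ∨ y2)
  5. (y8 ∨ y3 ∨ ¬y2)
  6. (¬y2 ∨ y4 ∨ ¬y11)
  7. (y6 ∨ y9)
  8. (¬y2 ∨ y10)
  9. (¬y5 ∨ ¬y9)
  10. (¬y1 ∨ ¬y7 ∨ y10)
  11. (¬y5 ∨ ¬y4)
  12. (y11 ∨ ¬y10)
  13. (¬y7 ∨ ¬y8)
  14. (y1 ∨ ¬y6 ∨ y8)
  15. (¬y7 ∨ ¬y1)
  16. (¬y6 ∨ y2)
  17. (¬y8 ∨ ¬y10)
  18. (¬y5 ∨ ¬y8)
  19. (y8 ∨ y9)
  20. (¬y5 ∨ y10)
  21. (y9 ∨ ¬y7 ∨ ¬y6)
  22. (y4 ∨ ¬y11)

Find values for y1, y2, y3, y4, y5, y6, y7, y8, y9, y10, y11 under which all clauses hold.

y1=False  y2=False  y3=False  y4=True  y5=False  y6=False  y7=True  y8=False  y9=True  y10=True  y11=True

Check each clause:
  1. (y10 ∨ y4 ∨ ¬y5) — y10 is true.
  2. (y6 ∨ y4) — y4 is true.
  3. (¬y7 ∨ y4) — y4 is true.
  4. (y2 ∨ ¬y3 ∨ ¬y8) — ¬y8 is true.
  5. (y8 ∨ y3 ∨ ¬y2) — ¬y2 is true.
  6. (¬y11 ∨ ¬y2 ∨ y4) — y4 is true.
  7. (y9 ∨ y6) — y9 is true.
  8. (y10 ∨ ¬y2) — y10 is true.
  9. (¬y5 ∨ ¬y9) — ¬y5 is true.
  10. (¬y7 ∨ ¬y1 ∨ y10) — y10 is true.
  11. (¬y5 ∨ ¬y4) — ¬y5 is true.
  12. (y11 ∨ ¬y10) — y11 is true.
  13. (¬y8 ∨ ¬y7) — ¬y8 is true.
  14. (y8 ∨ ¬y6 ∨ y1) — ¬y6 is true.
  15. (¬y1 ∨ ¬y7) — ¬y1 is true.
  16. (y2 ∨ ¬y6) — ¬y6 is true.
  17. (¬y10 ∨ ¬y8) — ¬y8 is true.
  18. (¬y8 ∨ ¬y5) — ¬y8 is true.
  19. (y9 ∨ y8) — y9 is true.
  20. (y10 ∨ ¬y5) — y10 is true.
  21. (¬y7 ∨ y9 ∨ ¬y6) — y9 is true.
  22. (¬y11 ∨ y4) — y4 is true.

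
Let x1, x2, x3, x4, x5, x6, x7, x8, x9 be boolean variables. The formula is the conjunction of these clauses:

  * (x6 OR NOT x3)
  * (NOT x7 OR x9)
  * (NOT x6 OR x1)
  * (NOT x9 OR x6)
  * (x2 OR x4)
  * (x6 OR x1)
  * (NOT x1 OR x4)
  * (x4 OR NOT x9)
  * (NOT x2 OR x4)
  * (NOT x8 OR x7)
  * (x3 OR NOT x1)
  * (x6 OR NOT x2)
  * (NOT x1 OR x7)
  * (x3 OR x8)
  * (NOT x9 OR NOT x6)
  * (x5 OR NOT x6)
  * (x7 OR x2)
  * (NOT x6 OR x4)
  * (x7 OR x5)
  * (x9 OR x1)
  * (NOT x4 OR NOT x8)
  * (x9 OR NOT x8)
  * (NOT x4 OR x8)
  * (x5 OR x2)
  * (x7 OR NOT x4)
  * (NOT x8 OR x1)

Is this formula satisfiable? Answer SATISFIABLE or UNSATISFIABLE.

UNSATISFIABLE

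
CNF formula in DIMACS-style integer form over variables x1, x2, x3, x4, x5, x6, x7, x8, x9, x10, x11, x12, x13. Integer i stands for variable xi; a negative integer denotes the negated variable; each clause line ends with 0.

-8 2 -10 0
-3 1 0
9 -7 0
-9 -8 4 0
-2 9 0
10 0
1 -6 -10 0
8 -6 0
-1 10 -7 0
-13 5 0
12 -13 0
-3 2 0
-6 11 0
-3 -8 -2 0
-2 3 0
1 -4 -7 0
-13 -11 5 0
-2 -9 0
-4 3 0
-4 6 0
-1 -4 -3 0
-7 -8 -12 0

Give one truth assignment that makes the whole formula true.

The clause (x10) is unit: x10 must be True.
x5 occurs only positively in the remaining clauses — set x5 = True.
x7 occurs only negated in the remaining clauses — set x7 = False.
Try x1 = True.
Try x2 = False.
  then x8 is forced to False.
  then x6 is forced to False.
  then x3 is forced to False.
  then x4 is forced to False.
For the remaining variables, x9 = False, x11 = True, x12 = True, x13 = False works.
Every clause has at least one true literal under this assignment.

x1 = T  x2 = F  x3 = F  x4 = F  x5 = T  x6 = F  x7 = F  x8 = F  x9 = F  x10 = T  x11 = T  x12 = T  x13 = F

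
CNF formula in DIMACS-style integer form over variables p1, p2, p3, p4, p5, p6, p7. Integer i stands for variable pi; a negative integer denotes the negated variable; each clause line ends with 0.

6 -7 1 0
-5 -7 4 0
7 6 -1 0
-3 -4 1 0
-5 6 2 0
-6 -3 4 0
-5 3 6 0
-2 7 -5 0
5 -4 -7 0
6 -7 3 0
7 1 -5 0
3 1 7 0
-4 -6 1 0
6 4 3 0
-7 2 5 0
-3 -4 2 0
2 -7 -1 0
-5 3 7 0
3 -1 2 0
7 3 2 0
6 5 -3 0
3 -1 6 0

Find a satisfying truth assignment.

Try p1 = True.
For the remaining variables, p2 = True, p3 = True, p4 = True, p5 = True, p6 = False, p7 = True works.

p1=1, p2=1, p3=1, p4=1, p5=1, p6=0, p7=1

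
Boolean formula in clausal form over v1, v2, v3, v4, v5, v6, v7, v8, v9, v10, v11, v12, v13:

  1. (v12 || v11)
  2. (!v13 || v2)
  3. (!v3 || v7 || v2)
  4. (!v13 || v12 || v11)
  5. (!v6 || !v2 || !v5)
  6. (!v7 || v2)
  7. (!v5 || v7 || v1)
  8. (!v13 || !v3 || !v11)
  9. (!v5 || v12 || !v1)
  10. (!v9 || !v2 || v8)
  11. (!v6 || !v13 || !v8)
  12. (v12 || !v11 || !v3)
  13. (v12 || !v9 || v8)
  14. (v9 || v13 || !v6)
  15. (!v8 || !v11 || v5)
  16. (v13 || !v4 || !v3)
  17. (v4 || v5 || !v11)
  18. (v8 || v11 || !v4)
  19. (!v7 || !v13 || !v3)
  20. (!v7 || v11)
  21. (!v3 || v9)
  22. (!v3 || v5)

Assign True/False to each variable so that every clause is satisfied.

v3 occurs only negated in the remaining clauses — set v3 = False.
v6 occurs only negated in the remaining clauses — set v6 = False.
Branch on v1: take v1 = True.
Branch on v2: take v2 = True.
Set v4 = True and propagate.
For the remaining variables, v5 = True, v7 = True, v8 = True, v9 = True, v10 = False, v11 = True, v12 = True, v13 = False works.

v1=T, v2=T, v3=F, v4=T, v5=T, v6=F, v7=T, v8=T, v9=T, v10=F, v11=T, v12=T, v13=F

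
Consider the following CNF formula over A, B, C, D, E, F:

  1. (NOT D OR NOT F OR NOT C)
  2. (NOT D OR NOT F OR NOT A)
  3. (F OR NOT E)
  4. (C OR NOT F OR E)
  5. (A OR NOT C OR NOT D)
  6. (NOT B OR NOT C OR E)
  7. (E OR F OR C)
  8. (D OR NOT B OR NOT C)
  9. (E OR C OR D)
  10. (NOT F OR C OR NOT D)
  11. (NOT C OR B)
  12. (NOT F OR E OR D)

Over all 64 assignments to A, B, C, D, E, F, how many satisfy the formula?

4

The models are:
  A=F B=F C=F D=F E=T F=T
  A=F B=T C=F D=F E=T F=T
  A=T B=F C=F D=F E=T F=T
  A=T B=T C=F D=F E=T F=T
Count: 4.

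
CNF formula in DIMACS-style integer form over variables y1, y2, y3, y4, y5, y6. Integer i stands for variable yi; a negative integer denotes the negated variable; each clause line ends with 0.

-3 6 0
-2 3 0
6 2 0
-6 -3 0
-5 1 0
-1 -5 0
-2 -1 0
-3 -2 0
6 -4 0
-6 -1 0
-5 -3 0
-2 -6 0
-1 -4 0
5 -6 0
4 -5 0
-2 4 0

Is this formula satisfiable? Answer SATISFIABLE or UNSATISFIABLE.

y6 = True:
  propagation gives y3=False, y2=False, y1=False, y5=False; an empty clause results — contradiction.
y6 = False:
  propagation gives y3=False, y2=False; an empty clause results — contradiction.
Every branch closes, so no satisfying assignment exists.

UNSATISFIABLE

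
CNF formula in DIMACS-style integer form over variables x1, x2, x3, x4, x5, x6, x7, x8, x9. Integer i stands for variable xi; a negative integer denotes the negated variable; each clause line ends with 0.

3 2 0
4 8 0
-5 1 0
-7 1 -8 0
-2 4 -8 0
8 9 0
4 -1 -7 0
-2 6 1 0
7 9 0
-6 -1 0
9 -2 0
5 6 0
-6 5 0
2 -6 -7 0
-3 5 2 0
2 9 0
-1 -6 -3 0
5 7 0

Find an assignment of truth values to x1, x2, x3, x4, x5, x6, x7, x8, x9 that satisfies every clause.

x1=T  x2=F  x3=T  x4=T  x5=T  x6=F  x7=F  x8=F  x9=T

x4 occurs only positively in the remaining clauses — set x4 = True.
x9 occurs only positively in the remaining clauses — set x9 = True.
Try x1 = True.
  then x6 is forced to False.
  then x5 is forced to True.
Branch on x2: take x2 = False.
  then x3 is forced to True.
x7, x8 are now unconstrained; take x7 = False, x8 = False.
Every clause has at least one true literal under this assignment.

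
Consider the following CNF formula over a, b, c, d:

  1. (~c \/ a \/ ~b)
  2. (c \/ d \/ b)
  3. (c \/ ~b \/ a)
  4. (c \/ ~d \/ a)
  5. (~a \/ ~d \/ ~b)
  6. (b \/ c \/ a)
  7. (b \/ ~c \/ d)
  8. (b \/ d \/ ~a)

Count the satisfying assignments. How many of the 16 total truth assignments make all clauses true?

5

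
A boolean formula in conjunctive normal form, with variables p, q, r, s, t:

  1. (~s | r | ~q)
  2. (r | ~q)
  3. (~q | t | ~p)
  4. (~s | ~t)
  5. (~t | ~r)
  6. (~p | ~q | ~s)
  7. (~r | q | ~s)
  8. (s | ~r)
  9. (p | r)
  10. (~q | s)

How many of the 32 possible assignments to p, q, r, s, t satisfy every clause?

Satisfying assignments:
  p=F q=T r=T s=T t=F
  p=T q=F r=F s=F t=F
  p=T q=F r=F s=F t=T
  p=T q=F r=F s=T t=F
Count: 4.

4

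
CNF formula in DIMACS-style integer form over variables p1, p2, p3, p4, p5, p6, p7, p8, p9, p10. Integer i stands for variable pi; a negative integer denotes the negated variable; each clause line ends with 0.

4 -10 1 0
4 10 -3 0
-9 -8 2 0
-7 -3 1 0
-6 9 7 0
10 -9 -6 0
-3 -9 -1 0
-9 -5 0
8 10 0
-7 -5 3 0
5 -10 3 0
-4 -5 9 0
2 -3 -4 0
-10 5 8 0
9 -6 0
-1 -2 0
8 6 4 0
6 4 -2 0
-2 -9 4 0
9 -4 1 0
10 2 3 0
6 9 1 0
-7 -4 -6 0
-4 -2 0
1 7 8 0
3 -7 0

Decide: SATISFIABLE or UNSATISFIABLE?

Try p1 = True.
  then p2 is forced to False.
Set p3 = True and propagate.
  then p9 is forced to False.
  then p4 is forced to False.
  then p10 is forced to True.
  then p6 is forced to False.
  then p8 is forced to True.
p5, p7 are now unconstrained; take p5 = True, p7 = True.
Every clause has at least one true literal under this assignment.
So p1=True, p2=False, p3=True, p4=False, p5=True, p6=False, p7=True, p8=True, p9=False, p10=True is a satisfying assignment.

SATISFIABLE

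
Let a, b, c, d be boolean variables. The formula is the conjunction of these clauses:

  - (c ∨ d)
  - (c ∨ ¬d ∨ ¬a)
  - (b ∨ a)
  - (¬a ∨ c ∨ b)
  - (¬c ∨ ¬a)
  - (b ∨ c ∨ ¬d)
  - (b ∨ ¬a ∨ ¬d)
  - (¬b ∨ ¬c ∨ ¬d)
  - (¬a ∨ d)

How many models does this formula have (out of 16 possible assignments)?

Satisfying assignments:
  a=0 b=1 c=0 d=1
  a=0 b=1 c=1 d=0
Count: 2.

2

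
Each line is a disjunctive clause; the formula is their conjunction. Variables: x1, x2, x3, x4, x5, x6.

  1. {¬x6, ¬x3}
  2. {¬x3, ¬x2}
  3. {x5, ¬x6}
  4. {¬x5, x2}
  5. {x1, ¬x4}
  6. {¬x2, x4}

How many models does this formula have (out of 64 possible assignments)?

9

Split on x2, then x3.
  x2=T, x3=T: a clause becomes empty — 0.
  x2=T, x3=F: remaining (x1,x4,x5,x6) ∈ {(T,T,F,F); (T,T,T,F); (T,T,T,T)} — 3.
  x2=F, x3=T: remaining (x1,x4,x5,x6) ∈ {(F,F,F,F); (T,F,F,F); (T,T,F,F)} — 3.
  x2=F, x3=F: remaining (x1,x4,x5,x6) ∈ {(F,F,F,F); (T,F,F,F); (T,T,F,F)} — 3.
Total: 0 + 3 + 3 + 3 = 9.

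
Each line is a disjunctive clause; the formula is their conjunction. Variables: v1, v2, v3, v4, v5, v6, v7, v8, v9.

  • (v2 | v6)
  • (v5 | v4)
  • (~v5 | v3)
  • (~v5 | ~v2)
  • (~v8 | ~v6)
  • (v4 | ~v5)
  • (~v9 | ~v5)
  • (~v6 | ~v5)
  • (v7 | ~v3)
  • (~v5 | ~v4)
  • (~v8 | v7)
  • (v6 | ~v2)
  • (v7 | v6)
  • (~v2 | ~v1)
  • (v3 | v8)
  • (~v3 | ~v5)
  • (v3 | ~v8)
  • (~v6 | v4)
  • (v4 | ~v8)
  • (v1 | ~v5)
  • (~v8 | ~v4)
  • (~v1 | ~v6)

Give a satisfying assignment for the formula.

Pure literal: v7 appears only positively; assign v7 = True.
Branch on v1: take v1 = False.
  then v5 is forced to False.
  then v4 is forced to True.
  then v8 is forced to False.
  then v3 is forced to True.
Branch on v2: take v2 = True.
  then v6 is forced to True.
v9 is now unconstrained; take v9 = True.
Check each clause:
  1. (v2 | v6) — v2 is true.
  2. (v5 | v4) — v4 is true.
  3. (v3 | ~v5) — v3 is true.
  4. (~v2 | ~v5) — ~v5 is true.
  5. (~v8 | ~v6) — ~v8 is true.
  6. (v4 | ~v5) — ~v5 is true.
  7. (~v5 | ~v9) — ~v5 is true.
  8. (~v5 | ~v6) — ~v5 is true.
  9. (~v3 | v7) — v7 is true.
  10. (~v5 | ~v4) — ~v5 is true.
  11. (v7 | ~v8) — ~v8 is true.
  12. (~v2 | v6) — v6 is true.
  13. (v7 | v6) — v6 is true.
  14. (~v2 | ~v1) — ~v1 is true.
  15. (v8 | v3) — v3 is true.
  16. (~v5 | ~v3) — ~v5 is true.
  17. (v3 | ~v8) — ~v8 is true.
  18. (v4 | ~v6) — v4 is true.
  19. (~v8 | v4) — ~v8 is true.
  20. (~v5 | v1) — ~v5 is true.
  21. (~v4 | ~v8) — ~v8 is true.
  22. (~v6 | ~v1) — ~v1 is true.

v1=False, v2=True, v3=True, v4=True, v5=False, v6=True, v7=True, v8=False, v9=True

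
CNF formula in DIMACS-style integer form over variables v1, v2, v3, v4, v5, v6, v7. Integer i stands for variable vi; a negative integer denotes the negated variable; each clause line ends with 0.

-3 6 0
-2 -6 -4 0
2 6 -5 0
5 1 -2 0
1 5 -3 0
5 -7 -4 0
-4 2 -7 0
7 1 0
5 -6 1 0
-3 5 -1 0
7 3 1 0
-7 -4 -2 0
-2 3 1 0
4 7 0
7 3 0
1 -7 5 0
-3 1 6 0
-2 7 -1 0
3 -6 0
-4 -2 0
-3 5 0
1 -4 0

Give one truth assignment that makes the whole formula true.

Try v1 = False.
  then v7 is forced to True.
  then v5 is forced to True.
  then v4 is forced to False.
For the remaining variables, v2 = True, v3 = True, v6 = True works.

v1 = F, v2 = T, v3 = T, v4 = F, v5 = T, v6 = T, v7 = T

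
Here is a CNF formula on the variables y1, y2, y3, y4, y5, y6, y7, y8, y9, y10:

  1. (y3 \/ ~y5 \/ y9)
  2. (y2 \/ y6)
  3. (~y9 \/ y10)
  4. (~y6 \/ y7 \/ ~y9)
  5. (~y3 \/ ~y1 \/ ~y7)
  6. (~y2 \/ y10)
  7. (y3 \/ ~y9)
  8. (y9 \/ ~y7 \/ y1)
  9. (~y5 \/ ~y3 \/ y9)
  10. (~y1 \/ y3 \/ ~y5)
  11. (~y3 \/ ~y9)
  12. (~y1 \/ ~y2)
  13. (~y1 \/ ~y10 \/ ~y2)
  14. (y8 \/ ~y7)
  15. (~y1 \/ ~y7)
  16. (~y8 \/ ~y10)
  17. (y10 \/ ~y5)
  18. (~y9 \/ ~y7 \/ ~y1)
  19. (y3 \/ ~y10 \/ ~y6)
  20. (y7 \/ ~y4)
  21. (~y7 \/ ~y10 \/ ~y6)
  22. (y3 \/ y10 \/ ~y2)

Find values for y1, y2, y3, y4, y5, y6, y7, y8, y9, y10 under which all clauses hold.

Pure literal: y4 appears only negated; assign y4 = False.
y5 occurs only negated in the remaining clauses — set y5 = False.
Set y1 = False and propagate.
Set y2 = False and propagate.
  then y6 is forced to True.
For the remaining variables, y3 = True, y7 = False, y8 = False, y9 = False, y10 = False works.

y1=False, y2=False, y3=True, y4=False, y5=False, y6=True, y7=False, y8=False, y9=False, y10=False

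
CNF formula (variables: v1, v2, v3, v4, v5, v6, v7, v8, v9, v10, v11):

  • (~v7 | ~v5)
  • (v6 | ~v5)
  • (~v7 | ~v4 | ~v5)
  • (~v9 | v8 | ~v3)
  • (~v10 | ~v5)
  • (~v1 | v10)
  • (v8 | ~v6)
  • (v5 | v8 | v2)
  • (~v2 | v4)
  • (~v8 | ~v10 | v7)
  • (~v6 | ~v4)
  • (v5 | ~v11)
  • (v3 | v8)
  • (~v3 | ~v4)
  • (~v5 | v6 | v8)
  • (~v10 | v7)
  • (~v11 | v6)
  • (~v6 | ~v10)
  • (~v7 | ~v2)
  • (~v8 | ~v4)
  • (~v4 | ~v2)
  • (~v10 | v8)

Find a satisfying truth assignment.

v1 occurs only negated in the remaining clauses — set v1 = False.
v11 occurs only negated in the remaining clauses — set v11 = False.
Branch on v2: take v2 = False.
The remaining clauses are satisfied by v3 = False, v4 = False, v5 = True, v6 = True, v7 = False, v8 = True, v9 = True, v10 = False.
Every clause has at least one true literal under this assignment.

v1 = False  v2 = False  v3 = False  v4 = False  v5 = True  v6 = True  v7 = False  v8 = True  v9 = True  v10 = False  v11 = False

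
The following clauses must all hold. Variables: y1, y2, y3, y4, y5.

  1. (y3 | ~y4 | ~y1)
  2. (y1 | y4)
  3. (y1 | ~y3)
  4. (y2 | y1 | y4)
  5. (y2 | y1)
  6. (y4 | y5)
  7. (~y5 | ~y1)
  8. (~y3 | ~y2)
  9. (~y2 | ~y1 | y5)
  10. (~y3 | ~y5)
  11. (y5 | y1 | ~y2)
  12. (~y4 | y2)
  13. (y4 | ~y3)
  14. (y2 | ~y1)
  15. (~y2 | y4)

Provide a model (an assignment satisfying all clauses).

Branch on y1: take y1 = False.
  then y4 is forced to True.
  then y3 is forced to False.
  then y2 is forced to True.
  then y5 is forced to True.
Check each clause:
  1. (~y4 | ~y1 | y3) — ~y1 is true.
  2. (y1 | y4) — y4 is true.
  3. (~y3 | y1) — ~y3 is true.
  4. (y1 | y4 | y2) — y2 is true.
  5. (y2 | y1) — y2 is true.
  6. (y5 | y4) — y4 is true.
  7. (~y5 | ~y1) — ~y1 is true.
  8. (~y3 | ~y2) — ~y3 is true.
  9. (~y1 | y5 | ~y2) — y5 is true.
  10. (~y5 | ~y3) — ~y3 is true.
  11. (~y2 | y5 | y1) — y5 is true.
  12. (~y4 | y2) — y2 is true.
  13. (~y3 | y4) — y4 is true.
  14. (~y1 | y2) — y2 is true.
  15. (y4 | ~y2) — y4 is true.

y1=F, y2=T, y3=F, y4=T, y5=T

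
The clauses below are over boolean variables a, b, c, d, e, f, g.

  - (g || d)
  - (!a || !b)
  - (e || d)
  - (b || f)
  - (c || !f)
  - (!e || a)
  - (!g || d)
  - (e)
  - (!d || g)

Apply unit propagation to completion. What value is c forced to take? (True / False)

True

Unit clause (e) sets e = True.
(!e || a): since e = True, the clause reduces to (a). a = True.
From (!a || !b) and a = True: b = False.
(f || b): since b = False, the clause reduces to (f). f = True.
In (!f || c), !f is now false; c must hold, so c = True.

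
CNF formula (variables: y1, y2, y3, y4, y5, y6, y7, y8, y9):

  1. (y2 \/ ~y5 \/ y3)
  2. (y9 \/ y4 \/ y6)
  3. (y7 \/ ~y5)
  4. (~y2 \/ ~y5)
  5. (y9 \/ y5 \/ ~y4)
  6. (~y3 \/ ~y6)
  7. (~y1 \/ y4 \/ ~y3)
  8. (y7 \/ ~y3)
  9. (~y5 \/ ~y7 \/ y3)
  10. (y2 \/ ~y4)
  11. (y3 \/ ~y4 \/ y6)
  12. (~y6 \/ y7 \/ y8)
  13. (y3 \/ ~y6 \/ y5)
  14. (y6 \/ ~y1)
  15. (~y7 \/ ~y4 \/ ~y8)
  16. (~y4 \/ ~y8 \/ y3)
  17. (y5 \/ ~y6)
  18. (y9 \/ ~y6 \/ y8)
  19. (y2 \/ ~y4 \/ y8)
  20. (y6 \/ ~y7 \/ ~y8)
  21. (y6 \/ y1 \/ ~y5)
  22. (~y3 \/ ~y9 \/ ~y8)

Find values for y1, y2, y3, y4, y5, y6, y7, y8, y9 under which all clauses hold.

y1 = F  y2 = T  y3 = F  y4 = F  y5 = F  y6 = F  y7 = F  y8 = T  y9 = T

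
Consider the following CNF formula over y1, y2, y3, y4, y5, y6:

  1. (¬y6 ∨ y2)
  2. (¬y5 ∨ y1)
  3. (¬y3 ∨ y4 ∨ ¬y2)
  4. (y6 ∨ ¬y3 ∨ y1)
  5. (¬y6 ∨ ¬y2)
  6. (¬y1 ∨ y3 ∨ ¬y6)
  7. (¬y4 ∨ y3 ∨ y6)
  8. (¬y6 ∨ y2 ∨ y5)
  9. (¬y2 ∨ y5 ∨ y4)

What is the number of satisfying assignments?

Split on y6, then y2.
  y6=T, y2=T: a clause becomes empty — 0.
  y6=T, y2=F: a clause becomes empty — 0.
  y6=F, y2=T: remaining (y1,y3,y4,y5) ∈ {(T,F,F,T); (T,T,T,F); (T,T,T,T)} — 3.
  y6=F, y2=F: 7 of the 16 assignments to (y1,y3,y4,y5) work.
Total: 0 + 0 + 3 + 7 = 10.

10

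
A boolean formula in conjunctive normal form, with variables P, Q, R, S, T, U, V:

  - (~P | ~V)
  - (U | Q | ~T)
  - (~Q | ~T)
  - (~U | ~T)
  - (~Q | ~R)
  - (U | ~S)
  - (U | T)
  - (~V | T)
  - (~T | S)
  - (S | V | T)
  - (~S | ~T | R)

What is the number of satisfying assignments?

The models are:
  P=F Q=F R=F S=T T=F U=T V=F
  P=F Q=F R=T S=T T=F U=T V=F
  P=F Q=T R=F S=T T=F U=T V=F
  P=T Q=F R=F S=T T=F U=T V=F
  P=T Q=F R=T S=T T=F U=T V=F
  P=T Q=T R=F S=T T=F U=T V=F
That's 6 in total.

6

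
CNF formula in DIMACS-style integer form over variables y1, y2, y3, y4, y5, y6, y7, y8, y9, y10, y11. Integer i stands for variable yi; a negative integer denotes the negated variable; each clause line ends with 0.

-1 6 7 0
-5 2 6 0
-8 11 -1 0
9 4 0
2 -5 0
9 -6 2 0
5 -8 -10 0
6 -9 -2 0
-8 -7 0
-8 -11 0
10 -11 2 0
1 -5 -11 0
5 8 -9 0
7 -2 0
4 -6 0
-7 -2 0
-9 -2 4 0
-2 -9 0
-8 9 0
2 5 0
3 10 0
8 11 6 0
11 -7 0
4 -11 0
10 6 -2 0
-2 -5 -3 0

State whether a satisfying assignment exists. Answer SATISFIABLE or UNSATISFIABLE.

UNSATISFIABLE

y2 = True:
  propagation gives y7=True; an empty clause results — contradiction.
y2 = False:
  propagation gives y5=False; an empty clause results — contradiction.
Every branch closes, so no satisfying assignment exists.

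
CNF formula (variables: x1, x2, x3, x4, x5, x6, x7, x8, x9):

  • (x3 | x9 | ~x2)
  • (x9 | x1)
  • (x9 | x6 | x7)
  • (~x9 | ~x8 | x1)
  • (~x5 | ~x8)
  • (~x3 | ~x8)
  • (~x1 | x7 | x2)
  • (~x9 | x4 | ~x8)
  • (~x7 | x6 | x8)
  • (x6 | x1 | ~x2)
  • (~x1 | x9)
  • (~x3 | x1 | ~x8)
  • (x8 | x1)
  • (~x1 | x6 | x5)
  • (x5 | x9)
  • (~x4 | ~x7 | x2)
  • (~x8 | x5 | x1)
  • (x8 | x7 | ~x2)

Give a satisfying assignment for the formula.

x6 occurs only positively in the remaining clauses — set x6 = True.
Set x1 = True and propagate.
  then x9 is forced to True.
For the remaining variables, x2 = True, x3 = False, x4 = True, x5 = False, x7 = False, x8 = True works.
Every clause has at least one true literal under this assignment.

x1=T, x2=T, x3=F, x4=T, x5=F, x6=T, x7=F, x8=T, x9=T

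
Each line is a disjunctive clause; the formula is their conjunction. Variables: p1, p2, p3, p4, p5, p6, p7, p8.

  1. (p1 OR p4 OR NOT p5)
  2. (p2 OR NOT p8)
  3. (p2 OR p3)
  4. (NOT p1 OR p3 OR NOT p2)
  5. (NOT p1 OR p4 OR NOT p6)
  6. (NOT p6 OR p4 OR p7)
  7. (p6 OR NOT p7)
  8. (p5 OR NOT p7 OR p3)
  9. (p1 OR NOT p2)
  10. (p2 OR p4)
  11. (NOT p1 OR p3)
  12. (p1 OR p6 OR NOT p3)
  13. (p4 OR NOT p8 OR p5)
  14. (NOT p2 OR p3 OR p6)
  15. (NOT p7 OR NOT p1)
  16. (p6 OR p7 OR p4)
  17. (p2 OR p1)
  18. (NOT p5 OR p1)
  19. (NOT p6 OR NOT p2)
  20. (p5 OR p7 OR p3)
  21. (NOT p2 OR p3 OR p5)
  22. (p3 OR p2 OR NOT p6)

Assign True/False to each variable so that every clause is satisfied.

p1=True, p2=False, p3=True, p4=True, p5=False, p6=True, p7=False, p8=False

Check each clause:
  1. (NOT p5 OR p4 OR p1) — p1 is true.
  2. (NOT p8 OR p2) — NOT p8 is true.
  3. (p3 OR p2) — p3 is true.
  4. (p3 OR NOT p2 OR NOT p1) — p3 is true.
  5. (NOT p1 OR p4 OR NOT p6) — p4 is true.
  6. (p7 OR p4 OR NOT p6) — p4 is true.
  7. (NOT p7 OR p6) — NOT p7 is true.
  8. (p5 OR p3 OR NOT p7) — NOT p7 is true.
  9. (p1 OR NOT p2) — p1 is true.
  10. (p4 OR p2) — p4 is true.
  11. (p3 OR NOT p1) — p3 is true.
  12. (NOT p3 OR p6 OR p1) — p1 is true.
  13. (p5 OR p4 OR NOT p8) — NOT p8 is true.
  14. (p3 OR p6 OR NOT p2) — p3 is true.
  15. (NOT p7 OR NOT p1) — NOT p7 is true.
  16. (p7 OR p4 OR p6) — p4 is true.
  17. (p2 OR p1) — p1 is true.
  18. (NOT p5 OR p1) — p1 is true.
  19. (NOT p6 OR NOT p2) — NOT p2 is true.
  20. (p7 OR p3 OR p5) — p3 is true.
  21. (NOT p2 OR p3 OR p5) — p3 is true.
  22. (NOT p6 OR p3 OR p2) — p3 is true.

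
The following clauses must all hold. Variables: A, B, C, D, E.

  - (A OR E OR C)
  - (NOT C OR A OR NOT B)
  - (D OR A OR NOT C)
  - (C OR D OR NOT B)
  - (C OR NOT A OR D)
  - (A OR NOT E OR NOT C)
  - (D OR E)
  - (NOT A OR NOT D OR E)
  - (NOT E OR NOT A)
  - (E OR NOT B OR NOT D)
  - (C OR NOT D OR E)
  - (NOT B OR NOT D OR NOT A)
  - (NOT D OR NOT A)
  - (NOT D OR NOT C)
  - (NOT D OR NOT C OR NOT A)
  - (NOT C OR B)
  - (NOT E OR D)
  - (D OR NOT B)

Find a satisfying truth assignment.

A=False  B=True  C=False  D=True  E=True

Check each clause:
  1. (A OR E OR C) — E is true.
  2. (NOT C OR A OR NOT B) — NOT C is true.
  3. (D OR A OR NOT C) — D is true.
  4. (C OR NOT B OR D) — D is true.
  5. (D OR C OR NOT A) — D is true.
  6. (A OR NOT C OR NOT E) — NOT C is true.
  7. (D OR E) — D is true.
  8. (E OR NOT D OR NOT A) — E is true.
  9. (NOT E OR NOT A) — NOT A is true.
  10. (NOT B OR NOT D OR E) — E is true.
  11. (E OR NOT D OR C) — E is true.
  12. (NOT B OR NOT A OR NOT D) — NOT A is true.
  13. (NOT A OR NOT D) — NOT A is true.
  14. (NOT D OR NOT C) — NOT C is true.
  15. (NOT A OR NOT D OR NOT C) — NOT C is true.
  16. (NOT C OR B) — B is true.
  17. (NOT E OR D) — D is true.
  18. (NOT B OR D) — D is true.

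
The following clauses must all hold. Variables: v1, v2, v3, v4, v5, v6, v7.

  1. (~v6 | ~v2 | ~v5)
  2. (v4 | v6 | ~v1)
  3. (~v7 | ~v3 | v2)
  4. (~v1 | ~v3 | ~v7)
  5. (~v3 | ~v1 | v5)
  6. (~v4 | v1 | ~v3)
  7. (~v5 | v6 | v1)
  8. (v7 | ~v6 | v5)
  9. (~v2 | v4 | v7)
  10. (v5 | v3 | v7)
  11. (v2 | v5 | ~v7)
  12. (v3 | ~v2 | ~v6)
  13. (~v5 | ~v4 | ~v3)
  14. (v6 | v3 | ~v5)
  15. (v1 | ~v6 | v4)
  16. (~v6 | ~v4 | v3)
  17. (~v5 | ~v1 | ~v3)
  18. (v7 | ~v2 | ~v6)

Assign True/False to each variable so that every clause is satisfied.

v1 = T, v2 = F, v3 = F, v4 = F, v5 = T, v6 = T, v7 = F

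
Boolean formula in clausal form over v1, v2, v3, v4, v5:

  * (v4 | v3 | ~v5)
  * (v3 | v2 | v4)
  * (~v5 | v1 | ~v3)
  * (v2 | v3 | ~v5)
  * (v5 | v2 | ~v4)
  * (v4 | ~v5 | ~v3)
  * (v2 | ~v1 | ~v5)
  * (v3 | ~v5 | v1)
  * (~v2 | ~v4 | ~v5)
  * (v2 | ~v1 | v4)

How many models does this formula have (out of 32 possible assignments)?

Split on v5, then v2.
  v5=T, v2=T: a clause becomes empty — 0.
  v5=T, v2=F: a clause becomes empty — 0.
  v5=F, v2=T: v1, v3, v4 free → 2^3 = 8.
  v5=F, v2=F: remaining (v1,v3,v4) ∈ {(F,T,F)} — 1.
Total: 0 + 0 + 8 + 1 = 9.

9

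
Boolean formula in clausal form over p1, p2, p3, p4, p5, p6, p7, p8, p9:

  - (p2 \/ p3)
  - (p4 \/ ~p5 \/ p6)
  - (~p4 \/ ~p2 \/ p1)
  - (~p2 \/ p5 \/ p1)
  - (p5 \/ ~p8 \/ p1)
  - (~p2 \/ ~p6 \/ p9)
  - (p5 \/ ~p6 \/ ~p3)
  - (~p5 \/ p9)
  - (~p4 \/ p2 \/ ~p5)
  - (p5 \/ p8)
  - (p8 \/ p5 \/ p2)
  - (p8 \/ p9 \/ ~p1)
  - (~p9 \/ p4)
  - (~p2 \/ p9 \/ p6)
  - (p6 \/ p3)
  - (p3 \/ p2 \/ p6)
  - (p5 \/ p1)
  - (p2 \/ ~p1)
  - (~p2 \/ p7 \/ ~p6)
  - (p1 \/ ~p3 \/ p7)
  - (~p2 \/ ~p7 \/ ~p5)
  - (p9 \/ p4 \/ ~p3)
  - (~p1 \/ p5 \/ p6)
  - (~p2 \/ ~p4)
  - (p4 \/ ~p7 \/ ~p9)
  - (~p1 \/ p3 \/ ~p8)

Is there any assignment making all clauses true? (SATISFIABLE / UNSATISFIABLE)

UNSATISFIABLE

p2 = True:
  propagation gives p4=False, p9=False, p6=False; an empty clause results — contradiction.
p2 = False:
  propagation gives p3=True, p1=False, p5=True, p9=True; an empty clause results — contradiction.
Every branch closes, so no satisfying assignment exists.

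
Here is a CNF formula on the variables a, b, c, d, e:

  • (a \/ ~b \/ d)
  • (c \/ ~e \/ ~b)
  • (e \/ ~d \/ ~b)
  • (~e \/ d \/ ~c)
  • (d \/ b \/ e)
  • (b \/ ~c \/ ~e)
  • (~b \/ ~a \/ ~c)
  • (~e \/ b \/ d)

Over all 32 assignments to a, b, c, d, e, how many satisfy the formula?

8

Split on b, then e.
  b=1, e=1: remaining (a,c,d) ∈ {(0,1,1)} — 1.
  b=1, e=0: remaining (a,c,d) ∈ {(1,0,0)} — 1.
  b=0, e=1: remaining (a,c,d) ∈ {(0,0,1); (1,0,1)} — 2.
  b=0, e=0: remaining (a,c,d) ∈ {(0,0,1); (0,1,1); (1,0,1); (1,1,1)} — 4.
Total: 1 + 1 + 2 + 4 = 8.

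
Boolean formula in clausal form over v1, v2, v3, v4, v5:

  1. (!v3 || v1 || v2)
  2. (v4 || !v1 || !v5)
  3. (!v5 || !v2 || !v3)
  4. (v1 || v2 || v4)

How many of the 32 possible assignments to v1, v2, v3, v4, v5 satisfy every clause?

19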